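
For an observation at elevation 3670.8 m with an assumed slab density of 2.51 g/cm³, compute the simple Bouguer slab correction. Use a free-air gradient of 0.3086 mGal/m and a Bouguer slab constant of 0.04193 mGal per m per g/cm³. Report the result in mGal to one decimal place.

386.3

Bouguer slab correction = 0.04193 × 2.51 × 3670.8 = 386.3 mGal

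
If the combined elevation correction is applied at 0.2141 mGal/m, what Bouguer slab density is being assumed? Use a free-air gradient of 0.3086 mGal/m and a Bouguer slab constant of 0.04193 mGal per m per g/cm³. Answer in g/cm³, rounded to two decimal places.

2.25

0.2141 = 0.3086 − 0.04193 × ρ
ρ = (0.3086 − 0.2141) / 0.04193 = 2.25 g/cm³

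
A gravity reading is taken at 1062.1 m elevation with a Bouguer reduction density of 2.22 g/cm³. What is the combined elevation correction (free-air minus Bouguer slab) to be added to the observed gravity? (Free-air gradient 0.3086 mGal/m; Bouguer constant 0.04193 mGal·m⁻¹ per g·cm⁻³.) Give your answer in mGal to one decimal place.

228.9

Combined gradient = 0.3086 − 0.04193 × 2.22 = 0.2155154 mGal/m
Combined elevation correction = 0.2155154 × 1062.1 = 228.9 mGal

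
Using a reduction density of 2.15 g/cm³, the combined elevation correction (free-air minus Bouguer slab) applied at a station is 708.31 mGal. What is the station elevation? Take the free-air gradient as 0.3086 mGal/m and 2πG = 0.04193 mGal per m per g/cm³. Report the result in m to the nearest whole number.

Combined gradient = 0.3086 − 0.04193 × 2.15 = 0.2184505 mGal/m
h = 708.31 / 0.2184505 = 3242.43 m

3242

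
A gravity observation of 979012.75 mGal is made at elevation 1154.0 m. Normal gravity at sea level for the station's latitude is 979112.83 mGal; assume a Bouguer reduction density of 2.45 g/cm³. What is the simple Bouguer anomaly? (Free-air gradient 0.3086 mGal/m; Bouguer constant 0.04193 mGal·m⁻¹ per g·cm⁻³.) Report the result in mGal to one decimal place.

137.5

Free-air correction = 0.3086 × 1154.0 = 356.12 mGal
Free-air anomaly = 979012.75 − 979112.83 + (356.12) = 256.04 mGal
Bouguer slab correction = 0.04193 × 2.45 × 1154.0 = 118.55 mGal
Simple Bouguer anomaly = 256.04 − (118.55) = 137.49 mGal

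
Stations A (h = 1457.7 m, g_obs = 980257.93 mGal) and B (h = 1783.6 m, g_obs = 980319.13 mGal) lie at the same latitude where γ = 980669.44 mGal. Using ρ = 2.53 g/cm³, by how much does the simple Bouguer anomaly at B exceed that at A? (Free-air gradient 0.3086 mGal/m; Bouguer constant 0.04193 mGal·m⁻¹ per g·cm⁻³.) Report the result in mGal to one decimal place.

127.2

Δg_SB(A) = 980257.93 − 980669.44 + 0.3086×1457.7 − 0.04193×2.53×1457.7 = -116.30 mGal
Δg_SB(B) = 980319.13 − 980669.44 + 0.3086×1783.6 − 0.04193×2.53×1783.6 = 10.90 mGal
Difference = 10.90 − (-116.30) = 127.20 mGal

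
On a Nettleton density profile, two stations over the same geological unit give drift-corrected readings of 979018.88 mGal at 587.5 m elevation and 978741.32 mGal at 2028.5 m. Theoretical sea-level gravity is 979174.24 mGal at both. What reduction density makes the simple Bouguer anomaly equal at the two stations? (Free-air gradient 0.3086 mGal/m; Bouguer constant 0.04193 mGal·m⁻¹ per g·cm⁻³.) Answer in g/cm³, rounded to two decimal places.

2.77

Δg_obs = 978741.32 − 979018.88 = -277.56 mGal over Δh = 2028.5 − 587.5 = 1441.0 m
Equal Bouguer anomalies ⇒ Δg_obs + (0.3086 − 0.04193ρ)·Δh = 0
0.3086 − 0.04193ρ = −Δg_obs/Δh = 0.19262
ρ = (0.3086 − 0.19262) / 0.04193 = 2.77 g/cm³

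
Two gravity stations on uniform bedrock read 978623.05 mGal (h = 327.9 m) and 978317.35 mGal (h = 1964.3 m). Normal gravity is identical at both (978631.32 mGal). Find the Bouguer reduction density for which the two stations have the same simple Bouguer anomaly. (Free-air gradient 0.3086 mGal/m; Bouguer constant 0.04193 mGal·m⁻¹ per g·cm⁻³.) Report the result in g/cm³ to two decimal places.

Δg_obs = 978317.35 − 978623.05 = -305.70 mGal over Δh = 1964.3 − 327.9 = 1636.4 m
Equal Bouguer anomalies ⇒ Δg_obs + (0.3086 − 0.04193ρ)·Δh = 0
0.3086 − 0.04193ρ = −Δg_obs/Δh = 0.18681
ρ = (0.3086 − 0.18681) / 0.04193 = 2.90 g/cm³

2.90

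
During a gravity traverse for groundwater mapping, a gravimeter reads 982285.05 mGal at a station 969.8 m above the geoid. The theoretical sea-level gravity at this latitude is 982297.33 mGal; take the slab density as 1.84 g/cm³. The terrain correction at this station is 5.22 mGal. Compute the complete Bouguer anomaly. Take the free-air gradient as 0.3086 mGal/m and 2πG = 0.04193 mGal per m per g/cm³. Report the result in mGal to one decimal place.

217.4

Free-air correction = 0.3086 × 969.8 = 299.28 mGal
Free-air anomaly = 982285.05 − 982297.33 + (299.28) = 287.00 mGal
Bouguer slab correction = 0.04193 × 1.84 × 969.8 = 74.82 mGal
Simple Bouguer anomaly = 287.00 − (74.82) = 212.18 mGal
Complete Bouguer anomaly = 212.18 + 5.22 = 217.40 mGal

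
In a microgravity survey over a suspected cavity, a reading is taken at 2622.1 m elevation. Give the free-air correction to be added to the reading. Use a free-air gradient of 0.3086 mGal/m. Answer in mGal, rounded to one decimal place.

Free-air correction = 0.3086 × 2622.1 = 809.2 mGal

809.2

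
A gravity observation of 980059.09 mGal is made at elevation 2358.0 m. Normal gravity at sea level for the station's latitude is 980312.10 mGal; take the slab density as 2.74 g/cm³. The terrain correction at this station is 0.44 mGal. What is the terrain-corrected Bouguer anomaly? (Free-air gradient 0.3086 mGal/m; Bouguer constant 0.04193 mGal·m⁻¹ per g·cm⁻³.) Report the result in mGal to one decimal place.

204.2

Free-air correction = 0.3086 × 2358.0 = 727.68 mGal
Free-air anomaly = 980059.09 − 980312.10 + (727.68) = 474.67 mGal
Bouguer slab correction = 0.04193 × 2.74 × 2358.0 = 270.91 mGal
Simple Bouguer anomaly = 474.67 − (270.91) = 203.76 mGal
Complete Bouguer anomaly = 203.76 + 0.44 = 204.20 mGal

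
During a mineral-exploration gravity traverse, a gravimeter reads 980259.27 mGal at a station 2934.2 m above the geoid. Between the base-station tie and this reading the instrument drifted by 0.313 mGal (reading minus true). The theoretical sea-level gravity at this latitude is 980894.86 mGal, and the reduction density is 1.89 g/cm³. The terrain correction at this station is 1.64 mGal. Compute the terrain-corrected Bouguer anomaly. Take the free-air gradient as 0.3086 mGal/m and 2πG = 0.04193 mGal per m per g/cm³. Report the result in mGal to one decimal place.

38.7

Drift-corrected reading = 980259.27 − (0.313) = 980258.957 mGal
Free-air correction = 0.3086 × 2934.2 = 905.49 mGal
Free-air anomaly = 980258.957 − 980894.86 + (905.49) = 269.587 mGal
Bouguer slab correction = 0.04193 × 1.89 × 2934.2 = 232.53 mGal
Simple Bouguer anomaly = 269.587 − (232.53) = 37.057 mGal
Complete Bouguer anomaly = 37.057 + 1.64 = 38.697 mGal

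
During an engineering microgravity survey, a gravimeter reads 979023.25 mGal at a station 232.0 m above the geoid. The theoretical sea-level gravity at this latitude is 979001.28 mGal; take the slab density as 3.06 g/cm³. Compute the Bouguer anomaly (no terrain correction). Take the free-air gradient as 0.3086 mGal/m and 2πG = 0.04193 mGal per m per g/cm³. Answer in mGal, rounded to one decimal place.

63.8

Free-air correction = 0.3086 × 232.0 = 71.60 mGal
Free-air anomaly = 979023.25 − 979001.28 + (71.60) = 93.57 mGal
Bouguer slab correction = 0.04193 × 3.06 × 232.0 = 29.77 mGal
Simple Bouguer anomaly = 93.57 − (29.77) = 63.80 mGal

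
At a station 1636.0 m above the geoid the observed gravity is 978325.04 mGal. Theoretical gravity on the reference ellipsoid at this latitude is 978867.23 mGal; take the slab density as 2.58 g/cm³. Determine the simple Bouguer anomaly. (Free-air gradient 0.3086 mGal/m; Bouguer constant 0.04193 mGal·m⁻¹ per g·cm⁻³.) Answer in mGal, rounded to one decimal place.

-214.3

Free-air correction = 0.3086 × 1636.0 = 504.87 mGal
Free-air anomaly = 978325.04 − 978867.23 + (504.87) = -37.32 mGal
Bouguer slab correction = 0.04193 × 2.58 × 1636.0 = 176.98 mGal
Simple Bouguer anomaly = -37.32 − (176.98) = -214.30 mGal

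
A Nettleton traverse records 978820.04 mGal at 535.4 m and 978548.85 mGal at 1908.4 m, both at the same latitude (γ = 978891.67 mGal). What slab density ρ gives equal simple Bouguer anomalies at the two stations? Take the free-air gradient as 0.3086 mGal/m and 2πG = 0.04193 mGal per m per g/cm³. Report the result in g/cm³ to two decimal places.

Δg_obs = 978548.85 − 978820.04 = -271.19 mGal over Δh = 1908.4 − 535.4 = 1373.0 m
Equal Bouguer anomalies ⇒ Δg_obs + (0.3086 − 0.04193ρ)·Δh = 0
0.3086 − 0.04193ρ = −Δg_obs/Δh = 0.19752
ρ = (0.3086 − 0.19752) / 0.04193 = 2.65 g/cm³

2.65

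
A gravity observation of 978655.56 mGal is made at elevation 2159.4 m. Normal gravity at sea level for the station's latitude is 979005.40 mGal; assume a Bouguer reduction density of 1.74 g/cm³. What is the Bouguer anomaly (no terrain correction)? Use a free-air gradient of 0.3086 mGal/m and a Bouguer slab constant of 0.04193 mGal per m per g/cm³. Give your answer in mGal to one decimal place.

159.0

Free-air correction = 0.3086 × 2159.4 = 666.39 mGal
Free-air anomaly = 978655.56 − 979005.40 + (666.39) = 316.55 mGal
Bouguer slab correction = 0.04193 × 1.74 × 2159.4 = 157.55 mGal
Simple Bouguer anomaly = 316.55 − (157.55) = 159.00 mGal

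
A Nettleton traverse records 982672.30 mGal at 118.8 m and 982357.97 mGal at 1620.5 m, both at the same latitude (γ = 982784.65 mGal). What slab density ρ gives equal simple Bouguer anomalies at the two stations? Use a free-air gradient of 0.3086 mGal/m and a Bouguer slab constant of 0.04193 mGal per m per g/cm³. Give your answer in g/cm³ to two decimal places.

2.37

Δg_obs = 982357.97 − 982672.30 = -314.33 mGal over Δh = 1620.5 − 118.8 = 1501.7 m
Equal Bouguer anomalies ⇒ Δg_obs + (0.3086 − 0.04193ρ)·Δh = 0
0.3086 − 0.04193ρ = −Δg_obs/Δh = 0.20932
ρ = (0.3086 − 0.20932) / 0.04193 = 2.37 g/cm³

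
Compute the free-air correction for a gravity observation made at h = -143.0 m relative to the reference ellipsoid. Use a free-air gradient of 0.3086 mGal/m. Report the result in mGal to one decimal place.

Free-air correction = 0.3086 × -143.0 = -44.1 mGal

-44.1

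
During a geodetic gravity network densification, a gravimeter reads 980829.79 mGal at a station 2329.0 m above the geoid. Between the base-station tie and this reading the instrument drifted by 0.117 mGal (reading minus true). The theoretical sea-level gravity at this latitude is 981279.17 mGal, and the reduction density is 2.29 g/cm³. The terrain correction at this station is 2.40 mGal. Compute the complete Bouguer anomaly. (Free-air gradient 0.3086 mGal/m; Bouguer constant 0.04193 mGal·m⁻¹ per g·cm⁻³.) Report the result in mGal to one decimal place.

48.0

Drift-corrected reading = 980829.79 − (0.117) = 980829.673 mGal
Free-air correction = 0.3086 × 2329.0 = 718.73 mGal
Free-air anomaly = 980829.673 − 981279.17 + (718.73) = 269.233 mGal
Bouguer slab correction = 0.04193 × 2.29 × 2329.0 = 223.63 mGal
Simple Bouguer anomaly = 269.233 − (223.63) = 45.603 mGal
Complete Bouguer anomaly = 45.603 + 2.40 = 48.003 mGal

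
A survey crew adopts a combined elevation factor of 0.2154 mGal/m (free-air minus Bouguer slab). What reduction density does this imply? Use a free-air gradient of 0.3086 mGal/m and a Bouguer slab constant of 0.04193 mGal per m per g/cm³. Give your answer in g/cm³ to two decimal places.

2.22

0.2154 = 0.3086 − 0.04193 × ρ
ρ = (0.3086 − 0.2154) / 0.04193 = 2.22 g/cm³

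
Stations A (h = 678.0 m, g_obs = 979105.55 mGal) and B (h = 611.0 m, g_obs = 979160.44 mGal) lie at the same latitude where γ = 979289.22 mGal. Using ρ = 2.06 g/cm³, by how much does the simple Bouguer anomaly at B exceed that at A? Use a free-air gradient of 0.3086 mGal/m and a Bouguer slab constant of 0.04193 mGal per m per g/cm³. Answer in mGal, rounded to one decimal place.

40.0

Δg_SB(A) = 979105.55 − 979289.22 + 0.3086×678.0 − 0.04193×2.06×678.0 = -33.00 mGal
Δg_SB(B) = 979160.44 − 979289.22 + 0.3086×611.0 − 0.04193×2.06×611.0 = 7.00 mGal
Difference = 7.00 − (-33.00) = 40.00 mGal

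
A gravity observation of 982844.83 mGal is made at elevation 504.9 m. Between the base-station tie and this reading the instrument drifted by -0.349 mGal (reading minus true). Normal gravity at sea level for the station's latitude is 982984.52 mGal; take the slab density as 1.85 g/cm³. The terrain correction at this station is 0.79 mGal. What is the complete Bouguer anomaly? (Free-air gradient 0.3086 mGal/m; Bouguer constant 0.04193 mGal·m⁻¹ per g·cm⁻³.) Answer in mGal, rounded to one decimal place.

-21.9

Drift-corrected reading = 982844.83 − (-0.349) = 982845.179 mGal
Free-air correction = 0.3086 × 504.9 = 155.81 mGal
Free-air anomaly = 982845.179 − 982984.52 + (155.81) = 16.469 mGal
Bouguer slab correction = 0.04193 × 1.85 × 504.9 = 39.17 mGal
Simple Bouguer anomaly = 16.469 − (39.17) = -22.701 mGal
Complete Bouguer anomaly = -22.701 + 0.79 = -21.911 mGal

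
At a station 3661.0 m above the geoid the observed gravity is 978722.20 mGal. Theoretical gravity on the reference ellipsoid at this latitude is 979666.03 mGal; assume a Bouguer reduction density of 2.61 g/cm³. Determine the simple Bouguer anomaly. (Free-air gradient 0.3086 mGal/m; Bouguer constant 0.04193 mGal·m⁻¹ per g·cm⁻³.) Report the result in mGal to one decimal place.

-214.7

Free-air correction = 0.3086 × 3661.0 = 1129.78 mGal
Free-air anomaly = 978722.20 − 979666.03 + (1129.78) = 185.95 mGal
Bouguer slab correction = 0.04193 × 2.61 × 3661.0 = 400.65 mGal
Simple Bouguer anomaly = 185.95 − (400.65) = -214.70 mGal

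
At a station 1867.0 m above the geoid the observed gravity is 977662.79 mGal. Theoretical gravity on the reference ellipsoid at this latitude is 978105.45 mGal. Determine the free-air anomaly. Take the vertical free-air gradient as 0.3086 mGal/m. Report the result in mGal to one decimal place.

Free-air correction = 0.3086 × 1867.0 = 576.16 mGal
Free-air anomaly = 977662.79 − 978105.45 + (576.16) = 133.50 mGal

133.5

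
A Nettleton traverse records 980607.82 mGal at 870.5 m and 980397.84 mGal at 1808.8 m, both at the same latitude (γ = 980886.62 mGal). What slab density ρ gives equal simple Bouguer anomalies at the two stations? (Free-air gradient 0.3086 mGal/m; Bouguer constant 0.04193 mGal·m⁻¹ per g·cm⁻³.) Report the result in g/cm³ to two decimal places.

Δg_obs = 980397.84 − 980607.82 = -209.98 mGal over Δh = 1808.8 − 870.5 = 938.3 m
Equal Bouguer anomalies ⇒ Δg_obs + (0.3086 − 0.04193ρ)·Δh = 0
0.3086 − 0.04193ρ = −Δg_obs/Δh = 0.22379
ρ = (0.3086 − 0.22379) / 0.04193 = 2.02 g/cm³

2.02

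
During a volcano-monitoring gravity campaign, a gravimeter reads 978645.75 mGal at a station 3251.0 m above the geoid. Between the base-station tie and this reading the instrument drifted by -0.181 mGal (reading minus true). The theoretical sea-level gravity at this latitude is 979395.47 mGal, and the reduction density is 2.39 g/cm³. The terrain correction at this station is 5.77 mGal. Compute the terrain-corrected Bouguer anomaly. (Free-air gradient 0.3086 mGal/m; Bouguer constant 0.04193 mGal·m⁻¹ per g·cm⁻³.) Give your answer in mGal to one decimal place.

-66.3

Drift-corrected reading = 978645.75 − (-0.181) = 978645.931 mGal
Free-air correction = 0.3086 × 3251.0 = 1003.26 mGal
Free-air anomaly = 978645.931 − 979395.47 + (1003.26) = 253.721 mGal
Bouguer slab correction = 0.04193 × 2.39 × 3251.0 = 325.79 mGal
Simple Bouguer anomaly = 253.721 − (325.79) = -72.069 mGal
Complete Bouguer anomaly = -72.069 + 5.77 = -66.299 mGal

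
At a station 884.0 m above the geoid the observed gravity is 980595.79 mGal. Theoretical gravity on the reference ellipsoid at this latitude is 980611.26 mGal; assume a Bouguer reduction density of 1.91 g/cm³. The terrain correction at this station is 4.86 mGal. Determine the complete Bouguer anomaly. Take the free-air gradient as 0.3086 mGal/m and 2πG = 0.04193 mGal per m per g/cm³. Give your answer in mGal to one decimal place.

Free-air correction = 0.3086 × 884.0 = 272.80 mGal
Free-air anomaly = 980595.79 − 980611.26 + (272.80) = 257.33 mGal
Bouguer slab correction = 0.04193 × 1.91 × 884.0 = 70.80 mGal
Simple Bouguer anomaly = 257.33 − (70.80) = 186.53 mGal
Complete Bouguer anomaly = 186.53 + 4.86 = 191.39 mGal

191.4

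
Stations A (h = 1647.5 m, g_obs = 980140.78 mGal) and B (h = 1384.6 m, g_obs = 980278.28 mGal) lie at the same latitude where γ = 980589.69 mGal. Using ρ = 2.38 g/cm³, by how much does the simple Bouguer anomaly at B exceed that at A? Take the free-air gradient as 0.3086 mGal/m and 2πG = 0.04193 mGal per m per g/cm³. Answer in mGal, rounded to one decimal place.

82.6

Δg_SB(A) = 980140.78 − 980589.69 + 0.3086×1647.5 − 0.04193×2.38×1647.5 = -104.90 mGal
Δg_SB(B) = 980278.28 − 980589.69 + 0.3086×1384.6 − 0.04193×2.38×1384.6 = -22.30 mGal
Difference = -22.30 − (-104.90) = 82.60 mGal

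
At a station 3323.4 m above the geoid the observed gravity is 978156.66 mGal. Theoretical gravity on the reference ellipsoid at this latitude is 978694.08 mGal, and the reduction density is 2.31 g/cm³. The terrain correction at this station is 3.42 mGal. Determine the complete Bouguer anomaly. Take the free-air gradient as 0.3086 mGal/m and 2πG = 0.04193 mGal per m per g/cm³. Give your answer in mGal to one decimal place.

Free-air correction = 0.3086 × 3323.4 = 1025.60 mGal
Free-air anomaly = 978156.66 − 978694.08 + (1025.60) = 488.18 mGal
Bouguer slab correction = 0.04193 × 2.31 × 3323.4 = 321.90 mGal
Simple Bouguer anomaly = 488.18 − (321.90) = 166.28 mGal
Complete Bouguer anomaly = 166.28 + 3.42 = 169.70 mGal

169.7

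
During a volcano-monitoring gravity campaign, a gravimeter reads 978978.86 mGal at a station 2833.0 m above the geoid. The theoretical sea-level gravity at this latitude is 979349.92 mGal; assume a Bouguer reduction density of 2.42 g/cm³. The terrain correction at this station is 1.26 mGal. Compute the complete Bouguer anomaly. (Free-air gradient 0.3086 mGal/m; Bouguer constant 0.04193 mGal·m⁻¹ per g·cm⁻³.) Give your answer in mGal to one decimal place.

Free-air correction = 0.3086 × 2833.0 = 874.26 mGal
Free-air anomaly = 978978.86 − 979349.92 + (874.26) = 503.20 mGal
Bouguer slab correction = 0.04193 × 2.42 × 2833.0 = 287.47 mGal
Simple Bouguer anomaly = 503.20 − (287.47) = 215.73 mGal
Complete Bouguer anomaly = 215.73 + 1.26 = 216.99 mGal

217.0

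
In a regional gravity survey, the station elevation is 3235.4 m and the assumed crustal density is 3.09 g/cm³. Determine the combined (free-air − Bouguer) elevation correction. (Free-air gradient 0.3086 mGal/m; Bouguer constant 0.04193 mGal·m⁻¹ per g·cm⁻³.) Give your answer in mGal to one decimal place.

Combined gradient = 0.3086 − 0.04193 × 3.09 = 0.1790363 mGal/m
Combined elevation correction = 0.1790363 × 3235.4 = 579.3 mGal

579.3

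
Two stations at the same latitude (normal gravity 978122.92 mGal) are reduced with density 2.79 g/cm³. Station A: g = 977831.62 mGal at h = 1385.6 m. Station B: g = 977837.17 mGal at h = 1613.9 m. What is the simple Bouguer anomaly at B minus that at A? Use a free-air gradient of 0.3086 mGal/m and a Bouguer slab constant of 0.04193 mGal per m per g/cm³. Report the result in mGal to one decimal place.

49.3

Δg_SB(A) = 977831.62 − 978122.92 + 0.3086×1385.6 − 0.04193×2.79×1385.6 = -25.80 mGal
Δg_SB(B) = 977837.17 − 978122.92 + 0.3086×1613.9 − 0.04193×2.79×1613.9 = 23.50 mGal
Difference = 23.50 − (-25.80) = 49.30 mGal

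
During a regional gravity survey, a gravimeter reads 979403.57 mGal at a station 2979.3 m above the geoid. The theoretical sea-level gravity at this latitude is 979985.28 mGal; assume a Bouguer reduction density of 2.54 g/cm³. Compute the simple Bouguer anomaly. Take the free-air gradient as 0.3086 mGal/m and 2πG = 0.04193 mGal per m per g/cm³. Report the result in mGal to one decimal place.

Free-air correction = 0.3086 × 2979.3 = 919.41 mGal
Free-air anomaly = 979403.57 − 979985.28 + (919.41) = 337.70 mGal
Bouguer slab correction = 0.04193 × 2.54 × 2979.3 = 317.30 mGal
Simple Bouguer anomaly = 337.70 − (317.30) = 20.40 mGal

20.4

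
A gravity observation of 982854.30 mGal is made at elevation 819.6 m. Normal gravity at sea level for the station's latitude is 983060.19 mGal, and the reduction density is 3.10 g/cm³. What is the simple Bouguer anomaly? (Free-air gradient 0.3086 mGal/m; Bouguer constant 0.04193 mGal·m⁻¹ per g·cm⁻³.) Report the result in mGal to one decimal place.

Free-air correction = 0.3086 × 819.6 = 252.93 mGal
Free-air anomaly = 982854.30 − 983060.19 + (252.93) = 47.04 mGal
Bouguer slab correction = 0.04193 × 3.10 × 819.6 = 106.53 mGal
Simple Bouguer anomaly = 47.04 − (106.53) = -59.49 mGal

-59.5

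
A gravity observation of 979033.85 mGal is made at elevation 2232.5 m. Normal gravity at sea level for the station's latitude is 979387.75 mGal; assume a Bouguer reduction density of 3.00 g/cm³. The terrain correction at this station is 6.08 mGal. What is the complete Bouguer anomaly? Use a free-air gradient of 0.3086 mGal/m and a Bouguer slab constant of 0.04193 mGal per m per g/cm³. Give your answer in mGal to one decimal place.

60.3

Free-air correction = 0.3086 × 2232.5 = 688.95 mGal
Free-air anomaly = 979033.85 − 979387.75 + (688.95) = 335.05 mGal
Bouguer slab correction = 0.04193 × 3.00 × 2232.5 = 280.83 mGal
Simple Bouguer anomaly = 335.05 − (280.83) = 54.22 mGal
Complete Bouguer anomaly = 54.22 + 6.08 = 60.30 mGal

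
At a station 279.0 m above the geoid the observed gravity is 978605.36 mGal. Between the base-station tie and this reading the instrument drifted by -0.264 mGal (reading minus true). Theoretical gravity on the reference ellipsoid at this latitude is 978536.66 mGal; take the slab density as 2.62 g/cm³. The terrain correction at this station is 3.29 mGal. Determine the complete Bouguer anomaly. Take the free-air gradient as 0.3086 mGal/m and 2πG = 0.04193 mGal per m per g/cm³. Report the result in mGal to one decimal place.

127.7

Drift-corrected reading = 978605.36 − (-0.264) = 978605.624 mGal
Free-air correction = 0.3086 × 279.0 = 86.10 mGal
Free-air anomaly = 978605.624 − 978536.66 + (86.10) = 155.064 mGal
Bouguer slab correction = 0.04193 × 2.62 × 279.0 = 30.65 mGal
Simple Bouguer anomaly = 155.064 − (30.65) = 124.414 mGal
Complete Bouguer anomaly = 124.414 + 3.29 = 127.704 mGal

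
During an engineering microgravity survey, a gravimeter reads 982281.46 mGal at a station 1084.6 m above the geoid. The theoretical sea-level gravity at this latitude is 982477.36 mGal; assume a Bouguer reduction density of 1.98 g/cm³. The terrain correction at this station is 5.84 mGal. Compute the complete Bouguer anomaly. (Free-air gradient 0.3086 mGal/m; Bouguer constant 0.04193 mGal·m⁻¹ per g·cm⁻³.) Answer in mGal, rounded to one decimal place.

Free-air correction = 0.3086 × 1084.6 = 334.71 mGal
Free-air anomaly = 982281.46 − 982477.36 + (334.71) = 138.81 mGal
Bouguer slab correction = 0.04193 × 1.98 × 1084.6 = 90.05 mGal
Simple Bouguer anomaly = 138.81 − (90.05) = 48.76 mGal
Complete Bouguer anomaly = 48.76 + 5.84 = 54.60 mGal

54.6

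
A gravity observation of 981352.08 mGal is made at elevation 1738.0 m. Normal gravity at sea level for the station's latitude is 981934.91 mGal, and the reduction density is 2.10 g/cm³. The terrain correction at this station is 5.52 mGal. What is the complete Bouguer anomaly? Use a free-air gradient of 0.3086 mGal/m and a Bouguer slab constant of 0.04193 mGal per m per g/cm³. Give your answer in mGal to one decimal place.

Free-air correction = 0.3086 × 1738.0 = 536.35 mGal
Free-air anomaly = 981352.08 − 981934.91 + (536.35) = -46.48 mGal
Bouguer slab correction = 0.04193 × 2.10 × 1738.0 = 153.04 mGal
Simple Bouguer anomaly = -46.48 − (153.04) = -199.52 mGal
Complete Bouguer anomaly = -199.52 + 5.52 = -194.00 mGal

-194.0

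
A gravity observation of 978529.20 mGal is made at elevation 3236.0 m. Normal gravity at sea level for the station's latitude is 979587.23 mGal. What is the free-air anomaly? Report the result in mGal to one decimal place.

-59.4

Free-air correction = 0.3086 × 3236.0 = 998.63 mGal
Free-air anomaly = 978529.20 − 979587.23 + (998.63) = -59.40 mGal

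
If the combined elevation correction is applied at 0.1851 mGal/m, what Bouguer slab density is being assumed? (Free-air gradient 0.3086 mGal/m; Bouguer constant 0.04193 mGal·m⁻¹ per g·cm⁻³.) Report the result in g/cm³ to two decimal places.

0.1851 = 0.3086 − 0.04193 × ρ
ρ = (0.3086 − 0.1851) / 0.04193 = 2.95 g/cm³

2.95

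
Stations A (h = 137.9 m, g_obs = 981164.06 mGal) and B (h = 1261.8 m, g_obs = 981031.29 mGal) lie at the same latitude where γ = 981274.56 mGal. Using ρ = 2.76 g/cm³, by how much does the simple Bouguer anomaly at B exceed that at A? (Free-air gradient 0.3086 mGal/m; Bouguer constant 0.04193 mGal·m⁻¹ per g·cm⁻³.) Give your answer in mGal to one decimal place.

84.0

Δg_SB(A) = 981164.06 − 981274.56 + 0.3086×137.9 − 0.04193×2.76×137.9 = -83.90 mGal
Δg_SB(B) = 981031.29 − 981274.56 + 0.3086×1261.8 − 0.04193×2.76×1261.8 = 0.10 mGal
Difference = 0.10 − (-83.90) = 84.00 mGal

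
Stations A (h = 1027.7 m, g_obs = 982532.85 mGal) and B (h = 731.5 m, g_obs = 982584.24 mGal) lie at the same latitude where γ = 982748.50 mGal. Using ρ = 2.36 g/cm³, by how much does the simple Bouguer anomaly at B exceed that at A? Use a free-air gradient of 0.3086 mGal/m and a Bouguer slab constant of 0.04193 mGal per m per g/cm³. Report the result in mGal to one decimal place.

-10.7

Δg_SB(A) = 982532.85 − 982748.50 + 0.3086×1027.7 − 0.04193×2.36×1027.7 = -0.20 mGal
Δg_SB(B) = 982584.24 − 982748.50 + 0.3086×731.5 − 0.04193×2.36×731.5 = -10.90 mGal
Difference = -10.90 − (-0.20) = -10.70 mGal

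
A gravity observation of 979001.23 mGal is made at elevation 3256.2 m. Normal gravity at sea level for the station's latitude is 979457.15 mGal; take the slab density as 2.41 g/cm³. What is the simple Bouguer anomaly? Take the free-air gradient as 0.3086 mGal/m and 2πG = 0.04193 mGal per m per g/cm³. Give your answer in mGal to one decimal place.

219.9

Free-air correction = 0.3086 × 3256.2 = 1004.86 mGal
Free-air anomaly = 979001.23 − 979457.15 + (1004.86) = 548.94 mGal
Bouguer slab correction = 0.04193 × 2.41 × 3256.2 = 329.04 mGal
Simple Bouguer anomaly = 548.94 − (329.04) = 219.90 mGal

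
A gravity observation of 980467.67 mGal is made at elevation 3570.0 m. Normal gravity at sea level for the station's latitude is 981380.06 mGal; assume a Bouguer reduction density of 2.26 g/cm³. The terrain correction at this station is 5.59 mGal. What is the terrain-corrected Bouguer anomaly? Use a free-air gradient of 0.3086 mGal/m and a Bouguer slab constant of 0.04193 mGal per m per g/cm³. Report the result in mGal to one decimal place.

Free-air correction = 0.3086 × 3570.0 = 1101.70 mGal
Free-air anomaly = 980467.67 − 981380.06 + (1101.70) = 189.31 mGal
Bouguer slab correction = 0.04193 × 2.26 × 3570.0 = 338.30 mGal
Simple Bouguer anomaly = 189.31 − (338.30) = -148.99 mGal
Complete Bouguer anomaly = -148.99 + 5.59 = -143.40 mGal

-143.4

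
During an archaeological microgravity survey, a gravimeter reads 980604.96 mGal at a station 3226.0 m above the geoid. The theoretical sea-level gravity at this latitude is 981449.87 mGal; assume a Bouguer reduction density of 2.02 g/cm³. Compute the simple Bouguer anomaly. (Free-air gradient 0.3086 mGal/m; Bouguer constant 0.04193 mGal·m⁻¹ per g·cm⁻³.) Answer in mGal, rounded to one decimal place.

-122.6

Free-air correction = 0.3086 × 3226.0 = 995.54 mGal
Free-air anomaly = 980604.96 − 981449.87 + (995.54) = 150.63 mGal
Bouguer slab correction = 0.04193 × 2.02 × 3226.0 = 273.24 mGal
Simple Bouguer anomaly = 150.63 − (273.24) = -122.61 mGal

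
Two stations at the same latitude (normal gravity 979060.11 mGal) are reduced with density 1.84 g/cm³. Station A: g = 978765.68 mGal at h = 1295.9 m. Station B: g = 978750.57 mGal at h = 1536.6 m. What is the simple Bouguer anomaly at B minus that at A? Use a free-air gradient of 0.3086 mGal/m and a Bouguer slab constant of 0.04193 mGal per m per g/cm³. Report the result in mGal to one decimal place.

40.6

Δg_SB(A) = 978765.68 − 979060.11 + 0.3086×1295.9 − 0.04193×1.84×1295.9 = 5.50 mGal
Δg_SB(B) = 978750.57 − 979060.11 + 0.3086×1536.6 − 0.04193×1.84×1536.6 = 46.10 mGal
Difference = 46.10 − (5.50) = 40.60 mGal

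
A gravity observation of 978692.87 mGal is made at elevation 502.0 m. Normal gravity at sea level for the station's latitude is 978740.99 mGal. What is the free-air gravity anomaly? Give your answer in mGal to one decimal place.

106.8

Free-air correction = 0.3086 × 502.0 = 154.92 mGal
Free-air anomaly = 978692.87 − 978740.99 + (154.92) = 106.80 mGal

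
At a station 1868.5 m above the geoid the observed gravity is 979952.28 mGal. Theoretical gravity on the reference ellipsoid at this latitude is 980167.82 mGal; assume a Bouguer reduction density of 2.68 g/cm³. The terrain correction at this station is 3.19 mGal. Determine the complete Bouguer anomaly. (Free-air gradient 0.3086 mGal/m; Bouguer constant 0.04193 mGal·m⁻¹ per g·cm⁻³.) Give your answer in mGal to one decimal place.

Free-air correction = 0.3086 × 1868.5 = 576.62 mGal
Free-air anomaly = 979952.28 − 980167.82 + (576.62) = 361.08 mGal
Bouguer slab correction = 0.04193 × 2.68 × 1868.5 = 209.97 mGal
Simple Bouguer anomaly = 361.08 − (209.97) = 151.11 mGal
Complete Bouguer anomaly = 151.11 + 3.19 = 154.30 mGal

154.3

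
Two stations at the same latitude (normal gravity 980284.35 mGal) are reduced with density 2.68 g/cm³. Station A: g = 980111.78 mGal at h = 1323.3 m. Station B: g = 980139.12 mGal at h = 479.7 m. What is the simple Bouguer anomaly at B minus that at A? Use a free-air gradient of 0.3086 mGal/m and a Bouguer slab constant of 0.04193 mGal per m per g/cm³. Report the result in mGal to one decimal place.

Δg_SB(A) = 980111.78 − 980284.35 + 0.3086×1323.3 − 0.04193×2.68×1323.3 = 87.10 mGal
Δg_SB(B) = 980139.12 − 980284.35 + 0.3086×479.7 − 0.04193×2.68×479.7 = -51.10 mGal
Difference = -51.10 − (87.10) = -138.20 mGal

-138.2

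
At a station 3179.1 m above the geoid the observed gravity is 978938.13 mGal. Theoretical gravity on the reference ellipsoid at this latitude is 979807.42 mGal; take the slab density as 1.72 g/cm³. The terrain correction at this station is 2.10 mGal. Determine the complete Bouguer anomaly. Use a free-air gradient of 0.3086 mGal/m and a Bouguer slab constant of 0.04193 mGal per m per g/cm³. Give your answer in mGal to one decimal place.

Free-air correction = 0.3086 × 3179.1 = 981.07 mGal
Free-air anomaly = 978938.13 − 979807.42 + (981.07) = 111.78 mGal
Bouguer slab correction = 0.04193 × 1.72 × 3179.1 = 229.28 mGal
Simple Bouguer anomaly = 111.78 − (229.28) = -117.50 mGal
Complete Bouguer anomaly = -117.50 + 2.10 = -115.40 mGal

-115.4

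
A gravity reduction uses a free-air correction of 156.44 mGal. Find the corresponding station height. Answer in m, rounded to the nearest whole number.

507

h = 156.44 / 0.3086 = 506.93 m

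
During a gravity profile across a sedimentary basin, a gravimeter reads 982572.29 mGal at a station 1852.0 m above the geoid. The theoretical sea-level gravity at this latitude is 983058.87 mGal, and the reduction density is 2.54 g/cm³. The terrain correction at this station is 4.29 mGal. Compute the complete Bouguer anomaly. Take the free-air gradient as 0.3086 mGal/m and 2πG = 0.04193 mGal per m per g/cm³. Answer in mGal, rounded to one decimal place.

Free-air correction = 0.3086 × 1852.0 = 571.53 mGal
Free-air anomaly = 982572.29 − 983058.87 + (571.53) = 84.95 mGal
Bouguer slab correction = 0.04193 × 2.54 × 1852.0 = 197.24 mGal
Simple Bouguer anomaly = 84.95 − (197.24) = -112.29 mGal
Complete Bouguer anomaly = -112.29 + 4.29 = -108.00 mGal

-108.0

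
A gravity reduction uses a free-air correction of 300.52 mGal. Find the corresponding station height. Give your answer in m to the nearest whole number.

974

h = 300.52 / 0.3086 = 973.82 m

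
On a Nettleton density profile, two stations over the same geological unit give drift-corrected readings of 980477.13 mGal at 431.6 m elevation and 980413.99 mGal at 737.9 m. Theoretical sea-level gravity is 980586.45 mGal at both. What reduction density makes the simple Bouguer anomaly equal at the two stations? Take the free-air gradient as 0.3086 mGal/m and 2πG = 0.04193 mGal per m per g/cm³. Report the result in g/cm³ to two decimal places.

Δg_obs = 980413.99 − 980477.13 = -63.14 mGal over Δh = 737.9 − 431.6 = 306.3 m
Equal Bouguer anomalies ⇒ Δg_obs + (0.3086 − 0.04193ρ)·Δh = 0
0.3086 − 0.04193ρ = −Δg_obs/Δh = 0.20614
ρ = (0.3086 − 0.20614) / 0.04193 = 2.44 g/cm³

2.44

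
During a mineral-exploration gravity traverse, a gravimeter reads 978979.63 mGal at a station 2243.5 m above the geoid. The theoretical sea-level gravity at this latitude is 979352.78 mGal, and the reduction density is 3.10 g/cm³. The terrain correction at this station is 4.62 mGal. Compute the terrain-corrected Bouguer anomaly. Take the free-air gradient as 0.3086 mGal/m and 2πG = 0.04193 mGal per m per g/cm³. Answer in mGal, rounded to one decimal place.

Free-air correction = 0.3086 × 2243.5 = 692.34 mGal
Free-air anomaly = 978979.63 − 979352.78 + (692.34) = 319.19 mGal
Bouguer slab correction = 0.04193 × 3.10 × 2243.5 = 291.62 mGal
Simple Bouguer anomaly = 319.19 − (291.62) = 27.57 mGal
Complete Bouguer anomaly = 27.57 + 4.62 = 32.19 mGal

32.2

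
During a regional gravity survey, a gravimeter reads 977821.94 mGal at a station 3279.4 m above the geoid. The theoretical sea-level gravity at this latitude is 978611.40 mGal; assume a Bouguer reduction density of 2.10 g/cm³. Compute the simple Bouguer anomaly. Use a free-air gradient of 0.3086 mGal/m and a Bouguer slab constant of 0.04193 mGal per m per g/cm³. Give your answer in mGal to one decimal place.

Free-air correction = 0.3086 × 3279.4 = 1012.02 mGal
Free-air anomaly = 977821.94 − 978611.40 + (1012.02) = 222.56 mGal
Bouguer slab correction = 0.04193 × 2.10 × 3279.4 = 288.76 mGal
Simple Bouguer anomaly = 222.56 − (288.76) = -66.20 mGal

-66.2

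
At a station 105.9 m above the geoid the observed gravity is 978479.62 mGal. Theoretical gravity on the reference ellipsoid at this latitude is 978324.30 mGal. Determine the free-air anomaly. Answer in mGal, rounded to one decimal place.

188.0

Free-air correction = 0.3086 × 105.9 = 32.68 mGal
Free-air anomaly = 978479.62 − 978324.30 + (32.68) = 188.00 mGal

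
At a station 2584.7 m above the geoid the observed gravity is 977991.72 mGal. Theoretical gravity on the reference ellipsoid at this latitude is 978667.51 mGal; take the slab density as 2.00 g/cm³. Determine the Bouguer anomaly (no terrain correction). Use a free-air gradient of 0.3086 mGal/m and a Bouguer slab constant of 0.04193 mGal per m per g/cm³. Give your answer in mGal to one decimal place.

-94.9

Free-air correction = 0.3086 × 2584.7 = 797.64 mGal
Free-air anomaly = 977991.72 − 978667.51 + (797.64) = 121.85 mGal
Bouguer slab correction = 0.04193 × 2.00 × 2584.7 = 216.75 mGal
Simple Bouguer anomaly = 121.85 − (216.75) = -94.90 mGal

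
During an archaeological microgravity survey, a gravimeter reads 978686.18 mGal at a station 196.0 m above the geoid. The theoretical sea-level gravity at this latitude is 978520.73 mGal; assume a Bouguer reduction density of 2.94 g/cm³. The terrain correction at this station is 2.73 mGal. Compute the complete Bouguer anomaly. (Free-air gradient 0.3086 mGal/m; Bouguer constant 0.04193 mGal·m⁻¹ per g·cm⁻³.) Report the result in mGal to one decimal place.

Free-air correction = 0.3086 × 196.0 = 60.49 mGal
Free-air anomaly = 978686.18 − 978520.73 + (60.49) = 225.94 mGal
Bouguer slab correction = 0.04193 × 2.94 × 196.0 = 24.16 mGal
Simple Bouguer anomaly = 225.94 − (24.16) = 201.78 mGal
Complete Bouguer anomaly = 201.78 + 2.73 = 204.51 mGal

204.5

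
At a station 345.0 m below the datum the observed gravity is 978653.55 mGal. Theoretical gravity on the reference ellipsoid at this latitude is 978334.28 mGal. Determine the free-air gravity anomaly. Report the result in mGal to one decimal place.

212.8

Free-air correction = 0.3086 × -345.0 = -106.47 mGal
Free-air anomaly = 978653.55 − 978334.28 + (-106.47) = 212.80 mGal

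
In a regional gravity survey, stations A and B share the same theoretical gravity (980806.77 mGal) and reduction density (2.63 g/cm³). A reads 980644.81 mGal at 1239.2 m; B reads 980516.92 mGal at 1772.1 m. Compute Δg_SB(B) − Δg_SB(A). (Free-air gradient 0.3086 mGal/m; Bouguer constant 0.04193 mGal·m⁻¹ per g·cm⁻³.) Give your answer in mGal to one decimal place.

Δg_SB(A) = 980644.81 − 980806.77 + 0.3086×1239.2 − 0.04193×2.63×1239.2 = 83.80 mGal
Δg_SB(B) = 980516.92 − 980806.77 + 0.3086×1772.1 − 0.04193×2.63×1772.1 = 61.60 mGal
Difference = 61.60 − (83.80) = -22.20 mGal

-22.2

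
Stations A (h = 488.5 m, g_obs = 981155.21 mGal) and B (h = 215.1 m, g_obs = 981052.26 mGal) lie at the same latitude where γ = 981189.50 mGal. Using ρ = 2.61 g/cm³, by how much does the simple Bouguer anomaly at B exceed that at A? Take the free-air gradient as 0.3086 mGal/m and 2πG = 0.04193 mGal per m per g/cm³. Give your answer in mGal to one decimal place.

Δg_SB(A) = 981155.21 − 981189.50 + 0.3086×488.5 − 0.04193×2.61×488.5 = 63.00 mGal
Δg_SB(B) = 981052.26 − 981189.50 + 0.3086×215.1 − 0.04193×2.61×215.1 = -94.40 mGal
Difference = -94.40 − (63.00) = -157.40 mGal

-157.4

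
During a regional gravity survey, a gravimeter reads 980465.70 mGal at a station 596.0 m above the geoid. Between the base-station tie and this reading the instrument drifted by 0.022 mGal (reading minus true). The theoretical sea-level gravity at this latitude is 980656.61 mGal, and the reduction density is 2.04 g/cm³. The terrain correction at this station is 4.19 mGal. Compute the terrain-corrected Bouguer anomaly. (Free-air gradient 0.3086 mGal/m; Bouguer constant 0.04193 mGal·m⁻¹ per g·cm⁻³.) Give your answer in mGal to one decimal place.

-53.8

Drift-corrected reading = 980465.70 − (0.022) = 980465.678 mGal
Free-air correction = 0.3086 × 596.0 = 183.93 mGal
Free-air anomaly = 980465.678 − 980656.61 + (183.93) = -7.002 mGal
Bouguer slab correction = 0.04193 × 2.04 × 596.0 = 50.98 mGal
Simple Bouguer anomaly = -7.002 − (50.98) = -57.982 mGal
Complete Bouguer anomaly = -57.982 + 4.19 = -53.792 mGal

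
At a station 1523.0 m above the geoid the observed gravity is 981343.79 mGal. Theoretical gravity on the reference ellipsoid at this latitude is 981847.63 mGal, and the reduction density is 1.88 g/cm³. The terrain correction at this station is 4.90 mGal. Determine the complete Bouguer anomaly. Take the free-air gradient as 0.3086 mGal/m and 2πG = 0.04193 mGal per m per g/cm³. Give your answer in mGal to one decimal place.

Free-air correction = 0.3086 × 1523.0 = 470.00 mGal
Free-air anomaly = 981343.79 − 981847.63 + (470.00) = -33.84 mGal
Bouguer slab correction = 0.04193 × 1.88 × 1523.0 = 120.06 mGal
Simple Bouguer anomaly = -33.84 − (120.06) = -153.90 mGal
Complete Bouguer anomaly = -153.90 + 4.90 = -149.00 mGal

-149.0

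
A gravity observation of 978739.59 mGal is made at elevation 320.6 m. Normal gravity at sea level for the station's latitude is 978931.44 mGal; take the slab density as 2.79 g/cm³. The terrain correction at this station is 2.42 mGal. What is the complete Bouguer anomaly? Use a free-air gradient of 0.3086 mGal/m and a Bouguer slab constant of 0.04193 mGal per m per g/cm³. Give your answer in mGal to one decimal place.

-128.0

Free-air correction = 0.3086 × 320.6 = 98.94 mGal
Free-air anomaly = 978739.59 − 978931.44 + (98.94) = -92.91 mGal
Bouguer slab correction = 0.04193 × 2.79 × 320.6 = 37.51 mGal
Simple Bouguer anomaly = -92.91 − (37.51) = -130.42 mGal
Complete Bouguer anomaly = -130.42 + 2.42 = -128.00 mGal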